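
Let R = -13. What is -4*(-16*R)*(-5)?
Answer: 4160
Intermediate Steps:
-4*(-16*R)*(-5) = -4*(-16*(-13))*(-5) = -832*(-5) = -4*(-1040) = 4160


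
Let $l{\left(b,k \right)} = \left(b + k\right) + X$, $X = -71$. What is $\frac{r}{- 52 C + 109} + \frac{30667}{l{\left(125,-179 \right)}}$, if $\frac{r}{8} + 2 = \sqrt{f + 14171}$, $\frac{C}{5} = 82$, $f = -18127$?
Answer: $- \frac{650475737}{2651375} - \frac{16 i \sqrt{989}}{21211} \approx -245.34 - 0.023722 i$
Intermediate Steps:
$C = 410$ ($C = 5 \cdot 82 = 410$)
$l{\left(b,k \right)} = -71 + b + k$ ($l{\left(b,k \right)} = \left(b + k\right) - 71 = -71 + b + k$)
$r = -16 + 16 i \sqrt{989}$ ($r = -16 + 8 \sqrt{-18127 + 14171} = -16 + 8 \sqrt{-3956} = -16 + 8 \cdot 2 i \sqrt{989} = -16 + 16 i \sqrt{989} \approx -16.0 + 503.17 i$)
$\frac{r}{- 52 C + 109} + \frac{30667}{l{\left(125,-179 \right)}} = \frac{-16 + 16 i \sqrt{989}}{\left(-52\right) 410 + 109} + \frac{30667}{-71 + 125 - 179} = \frac{-16 + 16 i \sqrt{989}}{-21320 + 109} + \frac{30667}{-125} = \frac{-16 + 16 i \sqrt{989}}{-21211} + 30667 \left(- \frac{1}{125}\right) = \left(-16 + 16 i \sqrt{989}\right) \left(- \frac{1}{21211}\right) - \frac{30667}{125} = \left(\frac{16}{21211} - \frac{16 i \sqrt{989}}{21211}\right) - \frac{30667}{125} = - \frac{650475737}{2651375} - \frac{16 i \sqrt{989}}{21211}$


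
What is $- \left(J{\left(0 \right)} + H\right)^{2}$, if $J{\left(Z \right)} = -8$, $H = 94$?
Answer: $-7396$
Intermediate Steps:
$- \left(J{\left(0 \right)} + H\right)^{2} = - \left(-8 + 94\right)^{2} = - 86^{2} = \left(-1\right) 7396 = -7396$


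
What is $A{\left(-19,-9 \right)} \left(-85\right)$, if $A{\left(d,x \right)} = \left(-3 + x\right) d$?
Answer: $-19380$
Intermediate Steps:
$A{\left(d,x \right)} = d \left(-3 + x\right)$
$A{\left(-19,-9 \right)} \left(-85\right) = - 19 \left(-3 - 9\right) \left(-85\right) = \left(-19\right) \left(-12\right) \left(-85\right) = 228 \left(-85\right) = -19380$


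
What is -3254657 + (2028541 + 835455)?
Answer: -390661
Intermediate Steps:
-3254657 + (2028541 + 835455) = -3254657 + 2863996 = -390661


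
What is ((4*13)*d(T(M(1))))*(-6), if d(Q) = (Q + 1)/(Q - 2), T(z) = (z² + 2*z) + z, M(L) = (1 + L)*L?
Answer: -429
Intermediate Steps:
M(L) = L*(1 + L)
T(z) = z² + 3*z
d(Q) = (1 + Q)/(-2 + Q)
((4*13)*d(T(M(1))))*(-6) = ((4*13)*((1 + (1*(1 + 1))*(3 + 1*(1 + 1)))/(-2 + (1*(1 + 1))*(3 + 1*(1 + 1)))))*(-6) = (52*((1 + (1*2)*(3 + 1*2))/(-2 + (1*2)*(3 + 1*2))))*(-6) = (52*((1 + 2*(3 + 2))/(-2 + 2*(3 + 2))))*(-6) = (52*((1 + 2*5)/(-2 + 2*5)))*(-6) = (52*((1 + 10)/(-2 + 10)))*(-6) = (52*(11/8))*(-6) = (143/2)*(-6) = -429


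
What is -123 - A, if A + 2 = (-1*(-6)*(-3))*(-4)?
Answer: -193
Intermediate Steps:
A = 70 (A = -2 + (-1*(-6)*(-3))*(-4) = -2 + (6*(-3))*(-4) = -2 - 18*(-4) = -2 + 72 = 70)
-123 - A = -123 - 1*70 = -123 - 70 = -193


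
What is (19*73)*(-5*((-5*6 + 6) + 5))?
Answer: 131765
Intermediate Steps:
(19*73)*(-5*((-5*6 + 6) + 5)) = 1387*(-5*((-30 + 6) + 5)) = 1387*(-5*(-24 + 5)) = 1387*(-5*(-19)) = 1387*95 = 131765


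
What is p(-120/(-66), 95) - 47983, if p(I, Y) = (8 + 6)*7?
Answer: -47885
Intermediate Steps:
p(I, Y) = 98 (p(I, Y) = 14*7 = 98)
p(-120/(-66), 95) - 47983 = 98 - 47983 = -47885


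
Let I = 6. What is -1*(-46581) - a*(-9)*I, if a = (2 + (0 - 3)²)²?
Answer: 53115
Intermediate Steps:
a = 121 (a = (2 + (-3)²)² = (2 + 9)² = 11² = 121)
-1*(-46581) - a*(-9)*I = -1*(-46581) - 121*(-9)*6 = 46581 - (-1089)*6 = 46581 - 1*(-6534) = 46581 + 6534 = 53115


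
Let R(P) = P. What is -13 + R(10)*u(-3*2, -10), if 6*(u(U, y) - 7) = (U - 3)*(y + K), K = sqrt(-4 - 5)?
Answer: 207 - 45*I ≈ 207.0 - 45.0*I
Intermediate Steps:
K = 3*I (K = sqrt(-9) = 3*I ≈ 3.0*I)
u(U, y) = 7 + (-3 + U)*(y + 3*I)/6 (u(U, y) = 7 + ((U - 3)*(y + 3*I))/6 = 7 + ((-3 + U)*(y + 3*I))/6 = 7 + (-3 + U)*(y + 3*I)/6)
-13 + R(10)*u(-3*2, -10) = -13 + 10*(7 - 3*I/2 - 1/2*(-10) + I*(-3*2)/2 + (1/6)*(-3*2)*(-10)) = -13 + 10*(7 - 3*I/2 + 5 + (1/2)*I*(-6) + (1/6)*(-6)*(-10)) = -13 + 10*(7 - 3*I/2 + 5 - 3*I + 10) = -13 + 10*(22 - 9*I/2) = -13 + (220 - 45*I) = 207 - 45*I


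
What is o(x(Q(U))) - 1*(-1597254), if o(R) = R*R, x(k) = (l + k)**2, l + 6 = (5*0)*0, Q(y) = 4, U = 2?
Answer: 1597270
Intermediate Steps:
l = -6 (l = -6 + (5*0)*0 = -6 + 0*0 = -6 + 0 = -6)
x(k) = (-6 + k)**2
o(R) = R**2
o(x(Q(U))) - 1*(-1597254) = ((-6 + 4)**2)**2 - 1*(-1597254) = ((-2)**2)**2 + 1597254 = 4**2 + 1597254 = 16 + 1597254 = 1597270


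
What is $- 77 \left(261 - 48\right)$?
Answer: $-16401$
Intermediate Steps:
$- 77 \left(261 - 48\right) = \left(-77\right) 213 = -16401$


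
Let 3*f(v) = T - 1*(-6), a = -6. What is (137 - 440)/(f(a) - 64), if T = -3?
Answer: 101/21 ≈ 4.8095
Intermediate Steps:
f(v) = 1 (f(v) = (-3 - 1*(-6))/3 = (-3 + 6)/3 = (⅓)*3 = 1)
(137 - 440)/(f(a) - 64) = (137 - 440)/(1 - 64) = -303/(-63) = -303*(-1/63) = 101/21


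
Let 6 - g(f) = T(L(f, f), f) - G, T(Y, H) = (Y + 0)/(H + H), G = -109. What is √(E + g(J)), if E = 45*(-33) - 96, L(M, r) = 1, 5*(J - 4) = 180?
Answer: 3*I*√74845/20 ≈ 41.037*I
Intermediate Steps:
J = 40 (J = 4 + (⅕)*180 = 4 + 36 = 40)
T(Y, H) = Y/(2*H) (T(Y, H) = Y/((2*H)) = Y*(1/(2*H)) = Y/(2*H))
E = -1581 (E = -1485 - 96 = -1581)
g(f) = -103 - 1/(2*f) (g(f) = 6 - ((½)*1/f - 1*(-109)) = 6 - (1/(2*f) + 109) = 6 - (109 + 1/(2*f)) = 6 + (-109 - 1/(2*f)) = -103 - 1/(2*f))
√(E + g(J)) = √(-1581 + (-103 - ½/40)) = √(-1581 + (-103 - ½*1/40)) = √(-1581 + (-103 - 1/80)) = √(-1581 - 8241/80) = √(-134721/80) = 3*I*√74845/20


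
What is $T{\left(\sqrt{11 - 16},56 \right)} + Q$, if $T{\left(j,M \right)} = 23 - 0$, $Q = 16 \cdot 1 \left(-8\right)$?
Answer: $-105$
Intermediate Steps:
$Q = -128$ ($Q = 16 \left(-8\right) = -128$)
$T{\left(j,M \right)} = 23$ ($T{\left(j,M \right)} = 23 + 0 = 23$)
$T{\left(\sqrt{11 - 16},56 \right)} + Q = 23 - 128 = -105$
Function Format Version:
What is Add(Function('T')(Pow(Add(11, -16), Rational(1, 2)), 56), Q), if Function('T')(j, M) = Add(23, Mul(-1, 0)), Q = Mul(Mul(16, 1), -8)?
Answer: -105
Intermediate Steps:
Q = -128 (Q = Mul(16, -8) = -128)
Function('T')(j, M) = 23 (Function('T')(j, M) = Add(23, 0) = 23)
Add(Function('T')(Pow(Add(11, -16), Rational(1, 2)), 56), Q) = Add(23, -128) = -105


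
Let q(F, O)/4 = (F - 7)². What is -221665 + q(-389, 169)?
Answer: 405599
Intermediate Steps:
q(F, O) = 4*(-7 + F)² (q(F, O) = 4*(F - 7)² = 4*(-7 + F)²)
-221665 + q(-389, 169) = -221665 + 4*(-7 - 389)² = -221665 + 4*(-396)² = -221665 + 4*156816 = -221665 + 627264 = 405599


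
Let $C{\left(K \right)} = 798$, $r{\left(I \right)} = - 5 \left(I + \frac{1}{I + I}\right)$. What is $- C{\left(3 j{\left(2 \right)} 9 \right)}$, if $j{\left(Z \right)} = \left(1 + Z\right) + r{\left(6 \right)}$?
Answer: $-798$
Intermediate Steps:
$r{\left(I \right)} = - 5 I - \frac{5}{2 I}$ ($r{\left(I \right)} = - 5 \left(I + \frac{1}{2 I}\right) = - 5 I - \frac{5}{2 I}$)
$j{\left(Z \right)} = - \frac{353}{12} + Z$ ($j{\left(Z \right)} = \left(1 + Z\right) - \left(30 + \frac{5}{2 \cdot 6}\right) = \left(1 + Z\right) - \frac{365}{12} = - \frac{353}{12} + Z$)
$- C{\left(3 j{\left(2 \right)} 9 \right)} = \left(-1\right) 798 = -798$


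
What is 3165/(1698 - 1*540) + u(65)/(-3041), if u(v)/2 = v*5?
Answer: 2957355/1173826 ≈ 2.5194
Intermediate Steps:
u(v) = 10*v (u(v) = 2*(v*5) = 2*(5*v) = 10*v)
3165/(1698 - 1*540) + u(65)/(-3041) = 3165/(1698 - 1*540) + (10*65)/(-3041) = 3165/(1698 - 540) + 650*(-1/3041) = 3165/1158 - 650/3041 = 3165*(1/1158) - 650/3041 = 1055/386 - 650/3041 = 2957355/1173826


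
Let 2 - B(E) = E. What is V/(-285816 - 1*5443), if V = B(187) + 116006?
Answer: -115821/291259 ≈ -0.39766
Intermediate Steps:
B(E) = 2 - E
V = 115821 (V = (2 - 1*187) + 116006 = (2 - 187) + 116006 = -185 + 116006 = 115821)
V/(-285816 - 1*5443) = 115821/(-285816 - 1*5443) = 115821/(-285816 - 5443) = 115821/(-291259) = 115821*(-1/291259) = -115821/291259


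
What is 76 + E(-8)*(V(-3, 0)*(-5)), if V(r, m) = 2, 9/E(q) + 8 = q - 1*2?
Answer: 81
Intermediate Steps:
E(q) = 9/(-10 + q) (E(q) = 9/(-8 + (q - 1*2)) = 9/(-8 + (q - 2)) = 9/(-8 + (-2 + q)) = 9/(-10 + q))
76 + E(-8)*(V(-3, 0)*(-5)) = 76 + (9/(-10 - 8))*(2*(-5)) = 76 + (9/(-18))*(-10) = 76 + (9*(-1/18))*(-10) = 76 - ½*(-10) = 76 + 5 = 81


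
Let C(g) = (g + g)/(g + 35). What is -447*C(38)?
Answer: -33972/73 ≈ -465.37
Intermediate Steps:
C(g) = 2*g/(35 + g) (C(g) = (2*g)/(35 + g) = 2*g/(35 + g))
-447*C(38) = -894*38/(35 + 38) = -894*38/73 = -447*76/73 = -33972/73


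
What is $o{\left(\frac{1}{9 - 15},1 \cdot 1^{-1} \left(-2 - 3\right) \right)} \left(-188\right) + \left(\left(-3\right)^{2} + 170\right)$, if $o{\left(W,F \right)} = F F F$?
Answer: $23679$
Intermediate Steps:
$o{\left(W,F \right)} = F^{3}$ ($o{\left(W,F \right)} = F F^{2} = F^{3}$)
$o{\left(\frac{1}{9 - 15},1 \cdot 1^{-1} \left(-2 - 3\right) \right)} \left(-188\right) + \left(\left(-3\right)^{2} + 170\right) = \left(1 \cdot 1^{-1} \left(-2 - 3\right)\right)^{3} \left(-188\right) + \left(\left(-3\right)^{2} + 170\right) = \left(1 \cdot 1 \left(-5\right)\right)^{3} \left(-188\right) + \left(9 + 170\right) = \left(1 \left(-5\right)\right)^{3} \left(-188\right) + 179 = \left(-5\right)^{3} \left(-188\right) + 179 = \left(-125\right) \left(-188\right) + 179 = 23500 + 179 = 23679$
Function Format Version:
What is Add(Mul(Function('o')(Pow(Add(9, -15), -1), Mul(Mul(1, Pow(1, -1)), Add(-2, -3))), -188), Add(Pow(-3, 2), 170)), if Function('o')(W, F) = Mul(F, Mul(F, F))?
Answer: 23679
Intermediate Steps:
Function('o')(W, F) = Pow(F, 3) (Function('o')(W, F) = Mul(F, Pow(F, 2)) = Pow(F, 3))
Add(Mul(Function('o')(Pow(Add(9, -15), -1), Mul(Mul(1, Pow(1, -1)), Add(-2, -3))), -188), Add(Pow(-3, 2), 170)) = Add(Mul(Pow(Mul(Mul(1, Pow(1, -1)), Add(-2, -3)), 3), -188), Add(Pow(-3, 2), 170)) = Add(Mul(Pow(Mul(Mul(1, 1), -5), 3), -188), Add(9, 170)) = Add(Mul(Pow(Mul(1, -5), 3), -188), 179) = Add(Mul(Pow(-5, 3), -188), 179) = Add(Mul(-125, -188), 179) = Add(23500, 179) = 23679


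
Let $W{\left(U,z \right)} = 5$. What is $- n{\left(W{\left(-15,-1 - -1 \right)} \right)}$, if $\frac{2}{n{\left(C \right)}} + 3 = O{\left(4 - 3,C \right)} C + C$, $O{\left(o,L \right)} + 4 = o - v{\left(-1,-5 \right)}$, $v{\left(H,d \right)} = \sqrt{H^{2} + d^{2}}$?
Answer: $- \frac{2}{37} + \frac{10 \sqrt{26}}{481} \approx 0.051955$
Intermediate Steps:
$O{\left(o,L \right)} = -4 + o - \sqrt{26}$ ($O{\left(o,L \right)} = -4 + \left(o - \sqrt{\left(-1\right)^{2} + \left(-5\right)^{2}}\right) = -4 + \left(o - \sqrt{1 + 25}\right) = -4 + \left(o - \sqrt{26}\right) = -4 + o - \sqrt{26}$)
$n{\left(C \right)} = \frac{2}{-3 + C + C \left(-3 - \sqrt{26}\right)}$ ($n{\left(C \right)} = \frac{2}{-3 + \left(\left(-4 + \left(4 - 3\right) - \sqrt{26}\right) C + C\right)} = \frac{2}{-3 + \left(\left(-4 + 1 - \sqrt{26}\right) C + C\right)} = \frac{2}{-3 + \left(\left(-3 - \sqrt{26}\right) C + C\right)} = \frac{2}{-3 + \left(C \left(-3 - \sqrt{26}\right) + C\right)} = \frac{2}{-3 + \left(C + C \left(-3 - \sqrt{26}\right)\right)} = \frac{2}{-3 + C + C \left(-3 - \sqrt{26}\right)}$)
$- n{\left(W{\left(-15,-1 - -1 \right)} \right)} = - \frac{-2}{3 - 5 + 5 \left(3 + \sqrt{26}\right)} = - \frac{-2}{3 - 5 + \left(15 + 5 \sqrt{26}\right)} = - \frac{-2}{13 + 5 \sqrt{26}} = \frac{2}{13 + 5 \sqrt{26}}$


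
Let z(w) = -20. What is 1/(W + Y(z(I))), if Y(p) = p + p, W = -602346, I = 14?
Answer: -1/602386 ≈ -1.6601e-6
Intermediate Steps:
Y(p) = 2*p
1/(W + Y(z(I))) = 1/(-602346 + 2*(-20)) = 1/(-602346 - 40) = 1/(-602386) = -1/602386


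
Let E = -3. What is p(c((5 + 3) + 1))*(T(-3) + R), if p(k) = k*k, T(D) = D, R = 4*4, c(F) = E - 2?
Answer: 325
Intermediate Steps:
c(F) = -5 (c(F) = -3 - 2 = -5)
R = 16
p(k) = k**2
p(c((5 + 3) + 1))*(T(-3) + R) = (-5)**2*(-3 + 16) = 25*13 = 325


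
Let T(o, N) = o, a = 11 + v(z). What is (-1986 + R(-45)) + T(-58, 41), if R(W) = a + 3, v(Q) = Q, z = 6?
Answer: -2024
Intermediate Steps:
a = 17 (a = 11 + 6 = 17)
R(W) = 20 (R(W) = 17 + 3 = 20)
(-1986 + R(-45)) + T(-58, 41) = (-1986 + 20) - 58 = -1966 - 58 = -2024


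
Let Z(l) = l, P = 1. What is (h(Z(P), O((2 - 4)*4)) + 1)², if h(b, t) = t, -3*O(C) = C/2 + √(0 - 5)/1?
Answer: (-7 + I*√5)²/9 ≈ 4.8889 - 3.4783*I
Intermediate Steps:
O(C) = -C/6 - I*√5/3 (O(C) = -(C/2 + √(0 - 5)/1)/3 = -(C*(½) + √(-5)*1)/3 = -(C/2 + (I*√5)*1)/3 = -(C/2 + I*√5)/3 = -C/6 - I*√5/3)
(h(Z(P), O((2 - 4)*4)) + 1)² = ((-(2 - 4)*4/6 - I*√5/3) + 1)² = ((-(-1)*4/3 - I*√5/3) + 1)² = ((-⅙*(-8) - I*√5/3) + 1)² = ((4/3 - I*√5/3) + 1)² = (7/3 - I*√5/3)²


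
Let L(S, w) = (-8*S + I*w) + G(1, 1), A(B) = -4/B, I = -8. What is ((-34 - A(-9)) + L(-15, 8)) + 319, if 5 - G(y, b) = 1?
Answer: 3101/9 ≈ 344.56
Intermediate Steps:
G(y, b) = 4 (G(y, b) = 5 - 1*1 = 5 - 1 = 4)
L(S, w) = 4 - 8*S - 8*w (L(S, w) = (-8*S - 8*w) + 4 = 4 - 8*S - 8*w)
((-34 - A(-9)) + L(-15, 8)) + 319 = ((-34 - (-4)/(-9)) + (4 - 8*(-15) - 8*8)) + 319 = ((-34 - (-4)*(-1)/9) + (4 + 120 - 64)) + 319 = ((-34 - 1*4/9) + 60) + 319 = ((-34 - 4/9) + 60) + 319 = (-310/9 + 60) + 319 = 230/9 + 319 = 3101/9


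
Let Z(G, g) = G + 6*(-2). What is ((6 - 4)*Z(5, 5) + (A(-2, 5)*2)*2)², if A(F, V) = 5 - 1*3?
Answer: 36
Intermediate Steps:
Z(G, g) = -12 + G (Z(G, g) = G - 12 = -12 + G)
A(F, V) = 2 (A(F, V) = 5 - 3 = 2)
((6 - 4)*Z(5, 5) + (A(-2, 5)*2)*2)² = ((6 - 4)*(-12 + 5) + (2*2)*2)² = (2*(-7) + 4*2)² = (-14 + 8)² = (-6)² = 36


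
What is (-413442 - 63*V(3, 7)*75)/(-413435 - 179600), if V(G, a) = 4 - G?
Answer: 418167/593035 ≈ 0.70513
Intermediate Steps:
(-413442 - 63*V(3, 7)*75)/(-413435 - 179600) = (-413442 - 63*(4 - 1*3)*75)/(-413435 - 179600) = (-413442 - 63*(4 - 3)*75)/(-593035) = (-413442 - 63*1*75)*(-1/593035) = (-413442 - 63*75)*(-1/593035) = (-413442 - 4725)*(-1/593035) = -418167*(-1/593035) = 418167/593035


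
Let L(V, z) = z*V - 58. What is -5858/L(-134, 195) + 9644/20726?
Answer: 93492495/135693122 ≈ 0.68900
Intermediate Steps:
L(V, z) = -58 + V*z (L(V, z) = V*z - 58 = -58 + V*z)
-5858/L(-134, 195) + 9644/20726 = -5858/(-58 - 134*195) + 9644/20726 = -5858/(-58 - 26130) + 9644*(1/20726) = -5858/(-26188) + 4822/10363 = -5858*(-1/26188) + 4822/10363 = 2929/13094 + 4822/10363 = 93492495/135693122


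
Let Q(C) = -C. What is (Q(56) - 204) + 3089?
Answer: 2829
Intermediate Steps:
(Q(56) - 204) + 3089 = (-1*56 - 204) + 3089 = (-56 - 204) + 3089 = -260 + 3089 = 2829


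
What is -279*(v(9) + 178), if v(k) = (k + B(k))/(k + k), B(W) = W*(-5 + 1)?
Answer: -98487/2 ≈ -49244.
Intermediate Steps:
B(W) = -4*W (B(W) = W*(-4) = -4*W)
v(k) = -3/2 (v(k) = (k - 4*k)/(k + k) = (-3*k)/((2*k)) = (-3*k)*(1/(2*k)) = -3/2)
-279*(v(9) + 178) = -279*(-3/2 + 178) = -279*353/2 = -98487/2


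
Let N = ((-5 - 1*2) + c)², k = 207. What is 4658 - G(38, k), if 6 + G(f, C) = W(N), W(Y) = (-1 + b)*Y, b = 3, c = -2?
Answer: 4502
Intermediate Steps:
N = 81 (N = ((-5 - 1*2) - 2)² = ((-5 - 2) - 2)² = (-7 - 2)² = (-9)² = 81)
W(Y) = 2*Y (W(Y) = (-1 + 3)*Y = 2*Y)
G(f, C) = 156 (G(f, C) = -6 + 2*81 = -6 + 162 = 156)
4658 - G(38, k) = 4658 - 1*156 = 4658 - 156 = 4502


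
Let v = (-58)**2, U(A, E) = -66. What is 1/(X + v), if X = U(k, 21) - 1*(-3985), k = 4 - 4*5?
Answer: 1/7283 ≈ 0.00013731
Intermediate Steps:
k = -16 (k = 4 - 20 = -16)
v = 3364
X = 3919 (X = -66 - 1*(-3985) = -66 + 3985 = 3919)
1/(X + v) = 1/(3919 + 3364) = 1/7283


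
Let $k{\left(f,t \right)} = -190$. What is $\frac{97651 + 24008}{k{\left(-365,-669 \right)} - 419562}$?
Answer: $- \frac{121659}{419752} \approx -0.28984$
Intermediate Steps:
$\frac{97651 + 24008}{k{\left(-365,-669 \right)} - 419562} = \frac{97651 + 24008}{-190 - 419562} = \frac{121659}{-419752} = 121659 \left(- \frac{1}{419752}\right) = - \frac{121659}{419752}$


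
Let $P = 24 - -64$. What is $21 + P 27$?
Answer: $2397$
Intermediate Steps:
$P = 88$ ($P = 24 + 64 = 88$)
$21 + P 27 = 21 + 88 \cdot 27 = 21 + 2376 = 2397$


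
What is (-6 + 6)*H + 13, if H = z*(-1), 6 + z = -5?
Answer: 13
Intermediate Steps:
z = -11 (z = -6 - 5 = -11)
H = 11 (H = -11*(-1) = 11)
(-6 + 6)*H + 13 = (-6 + 6)*11 + 13 = 0*11 + 13 = 0 + 13 = 13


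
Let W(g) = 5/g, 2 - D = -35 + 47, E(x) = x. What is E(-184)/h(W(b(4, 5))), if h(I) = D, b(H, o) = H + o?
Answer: 92/5 ≈ 18.400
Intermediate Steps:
D = -10 (D = 2 - (-35 + 47) = 2 - 1*12 = 2 - 12 = -10)
h(I) = -10
E(-184)/h(W(b(4, 5))) = -184/(-10) = -184*(-⅒) = 92/5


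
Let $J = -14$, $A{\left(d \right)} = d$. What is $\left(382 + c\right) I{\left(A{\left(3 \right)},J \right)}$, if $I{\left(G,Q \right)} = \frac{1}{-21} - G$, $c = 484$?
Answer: $- \frac{55424}{21} \approx -2639.2$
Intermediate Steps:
$I{\left(G,Q \right)} = - \frac{1}{21} - G$
$\left(382 + c\right) I{\left(A{\left(3 \right)},J \right)} = \left(382 + 484\right) \left(- \frac{1}{21} - 3\right) = 866 \left(- \frac{1}{21} - 3\right) = 866 \left(- \frac{64}{21}\right) = - \frac{55424}{21}$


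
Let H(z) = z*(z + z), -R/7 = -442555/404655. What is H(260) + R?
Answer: 10942490777/80931 ≈ 1.3521e+5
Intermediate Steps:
R = 619577/80931 (R = -(-3097885)/404655 = -7*(-88511/80931) = 619577/80931 ≈ 7.6556)
H(z) = 2*z² (H(z) = z*(2*z) = 2*z²)
H(260) + R = 2*260² + 619577/80931 = 2*67600 + 619577/80931 = 135200 + 619577/80931 = 10942490777/80931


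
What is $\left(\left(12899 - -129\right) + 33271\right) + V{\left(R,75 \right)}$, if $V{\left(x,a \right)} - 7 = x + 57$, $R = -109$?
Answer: $46254$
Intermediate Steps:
$V{\left(x,a \right)} = 64 + x$ ($V{\left(x,a \right)} = 7 + \left(x + 57\right) = 7 + \left(57 + x\right) = 64 + x$)
$\left(\left(12899 - -129\right) + 33271\right) + V{\left(R,75 \right)} = \left(\left(12899 - -129\right) + 33271\right) + \left(64 - 109\right) = \left(\left(12899 + 129\right) + 33271\right) - 45 = \left(13028 + 33271\right) - 45 = 46299 - 45 = 46254$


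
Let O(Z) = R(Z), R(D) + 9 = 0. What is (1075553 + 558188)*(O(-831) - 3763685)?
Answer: -6148901199254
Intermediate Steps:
R(D) = -9 (R(D) = -9 + 0 = -9)
O(Z) = -9
(1075553 + 558188)*(O(-831) - 3763685) = (1075553 + 558188)*(-9 - 3763685) = 1633741*(-3763694) = -6148901199254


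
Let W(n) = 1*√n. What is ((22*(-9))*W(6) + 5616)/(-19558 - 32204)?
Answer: -936/8627 + 33*√6/8627 ≈ -0.099127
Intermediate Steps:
W(n) = √n
((22*(-9))*W(6) + 5616)/(-19558 - 32204) = ((22*(-9))*√6 + 5616)/(-19558 - 32204) = (-198*√6 + 5616)/(-51762) = (5616 - 198*√6)*(-1/51762) = -936/8627 + 33*√6/8627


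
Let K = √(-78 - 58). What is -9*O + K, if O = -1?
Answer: 9 + 2*I*√34 ≈ 9.0 + 11.662*I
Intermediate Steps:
K = 2*I*√34 (K = √(-136) = 2*I*√34 ≈ 11.662*I)
-9*O + K = -9*(-1) + 2*I*√34 = 9 + 2*I*√34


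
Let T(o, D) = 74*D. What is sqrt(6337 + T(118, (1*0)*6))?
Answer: sqrt(6337) ≈ 79.605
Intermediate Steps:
sqrt(6337 + T(118, (1*0)*6)) = sqrt(6337 + 74*((1*0)*6)) = sqrt(6337 + 74*(0*6)) = sqrt(6337 + 74*0) = sqrt(6337 + 0) = sqrt(6337)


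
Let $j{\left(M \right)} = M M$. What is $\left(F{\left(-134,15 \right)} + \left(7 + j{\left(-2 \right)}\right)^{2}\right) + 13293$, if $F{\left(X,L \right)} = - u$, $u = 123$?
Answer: $13291$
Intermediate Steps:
$j{\left(M \right)} = M^{2}$
$F{\left(X,L \right)} = -123$ ($F{\left(X,L \right)} = \left(-1\right) 123 = -123$)
$\left(F{\left(-134,15 \right)} + \left(7 + j{\left(-2 \right)}\right)^{2}\right) + 13293 = \left(-123 + \left(7 + \left(-2\right)^{2}\right)^{2}\right) + 13293 = \left(-123 + \left(7 + 4\right)^{2}\right) + 13293 = \left(-123 + 11^{2}\right) + 13293 = \left(-123 + 121\right) + 13293 = -2 + 13293 = 13291$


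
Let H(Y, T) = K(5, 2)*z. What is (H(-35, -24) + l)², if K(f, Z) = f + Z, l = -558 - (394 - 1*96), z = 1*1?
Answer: 720801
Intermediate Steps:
z = 1
l = -856 (l = -558 - (394 - 96) = -558 - 1*298 = -558 - 298 = -856)
K(f, Z) = Z + f
H(Y, T) = 7 (H(Y, T) = (2 + 5)*1 = 7*1 = 7)
(H(-35, -24) + l)² = (7 - 856)² = (-849)² = 720801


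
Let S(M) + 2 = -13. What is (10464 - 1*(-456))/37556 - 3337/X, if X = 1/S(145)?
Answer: 469969125/9389 ≈ 50055.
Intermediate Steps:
S(M) = -15 (S(M) = -2 - 13 = -15)
X = -1/15 (X = 1/(-15) = -1/15 ≈ -0.066667)
(10464 - 1*(-456))/37556 - 3337/X = (10464 - 1*(-456))/37556 - 3337/(-1/15) = (10464 + 456)*(1/37556) - 3337*(-15) = 10920*(1/37556) + 50055 = 2730/9389 + 50055 = 469969125/9389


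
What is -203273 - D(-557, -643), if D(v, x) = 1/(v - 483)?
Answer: -211403919/1040 ≈ -2.0327e+5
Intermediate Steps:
D(v, x) = 1/(-483 + v)
-203273 - D(-557, -643) = -203273 - 1/(-483 - 557) = -203273 - 1/(-1040) = -203273 - 1*(-1/1040) = -203273 + 1/1040 = -211403919/1040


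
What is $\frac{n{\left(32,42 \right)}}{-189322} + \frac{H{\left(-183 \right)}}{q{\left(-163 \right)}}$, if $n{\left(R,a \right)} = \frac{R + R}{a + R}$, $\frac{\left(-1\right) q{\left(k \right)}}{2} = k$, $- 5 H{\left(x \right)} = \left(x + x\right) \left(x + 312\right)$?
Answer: $\frac{82682489359}{2854502455} \approx 28.966$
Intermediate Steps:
$H{\left(x \right)} = - \frac{2 x \left(312 + x\right)}{5}$ ($H{\left(x \right)} = - \frac{\left(x + x\right) \left(x + 312\right)}{5} = - \frac{2 x \left(312 + x\right)}{5}$)
$q{\left(k \right)} = - 2 k$
$n{\left(R,a \right)} = \frac{2 R}{R + a}$
$\frac{n{\left(32,42 \right)}}{-189322} + \frac{H{\left(-183 \right)}}{q{\left(-163 \right)}} = \frac{2 \cdot 32 \frac{1}{32 + 42}}{-189322} + \frac{\left(- \frac{2}{5}\right) \left(-183\right) \left(312 - 183\right)}{\left(-2\right) \left(-163\right)} = 2 \cdot 32 \cdot \frac{1}{74} \left(- \frac{1}{189322}\right) + \frac{\left(- \frac{2}{5}\right) \left(-183\right) 129}{326} = 2 \cdot 32 \cdot \frac{1}{74} \left(- \frac{1}{189322}\right) + \frac{47214}{5} \cdot \frac{1}{326} = \frac{32}{37} \left(- \frac{1}{189322}\right) + \frac{23607}{815} = - \frac{16}{3502457} + \frac{23607}{815} = \frac{82682489359}{2854502455}$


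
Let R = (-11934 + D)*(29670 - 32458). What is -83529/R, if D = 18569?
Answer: 83529/18498380 ≈ 0.0045155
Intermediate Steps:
R = -18498380 (R = (-11934 + 18569)*(29670 - 32458) = 6635*(-2788) = -18498380)
-83529/R = -83529/(-18498380) = -83529*(-1/18498380) = 83529/18498380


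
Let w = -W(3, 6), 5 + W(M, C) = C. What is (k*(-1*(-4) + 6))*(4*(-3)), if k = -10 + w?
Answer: 1320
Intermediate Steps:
W(M, C) = -5 + C
w = -1 (w = -(-5 + 6) = -1*1 = -1)
k = -11 (k = -10 - 1 = -11)
(k*(-1*(-4) + 6))*(4*(-3)) = (-11*(-1*(-4) + 6))*(4*(-3)) = -11*(4 + 6)*(-12) = -11*10*(-12) = -110*(-12) = 1320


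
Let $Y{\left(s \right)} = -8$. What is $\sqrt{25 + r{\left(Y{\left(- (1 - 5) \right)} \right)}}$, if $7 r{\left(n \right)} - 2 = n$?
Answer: $\frac{13 \sqrt{7}}{7} \approx 4.9135$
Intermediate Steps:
$r{\left(n \right)} = \frac{2}{7} + \frac{n}{7}$
$\sqrt{25 + r{\left(Y{\left(- (1 - 5) \right)} \right)}} = \sqrt{25 + \left(\frac{2}{7} + \frac{1}{7} \left(-8\right)\right)} = \sqrt{25 + \left(\frac{2}{7} - \frac{8}{7}\right)} = \sqrt{25 - \frac{6}{7}} = \sqrt{\frac{169}{7}} = \frac{13 \sqrt{7}}{7}$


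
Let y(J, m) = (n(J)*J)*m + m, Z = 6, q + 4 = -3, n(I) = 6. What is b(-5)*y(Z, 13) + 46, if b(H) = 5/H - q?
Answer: 2932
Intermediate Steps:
q = -7 (q = -4 - 3 = -7)
y(J, m) = m + 6*J*m (y(J, m) = (6*J)*m + m = 6*J*m + m = m + 6*J*m)
b(H) = 7 + 5/H (b(H) = 5/H - 1*(-7) = 5/H + 7 = 7 + 5/H)
b(-5)*y(Z, 13) + 46 = (7 + 5/(-5))*(13*(1 + 6*6)) + 46 = (7 + 5*(-⅕))*(13*(1 + 36)) + 46 = (7 - 1)*(13*37) + 46 = 6*481 + 46 = 2886 + 46 = 2932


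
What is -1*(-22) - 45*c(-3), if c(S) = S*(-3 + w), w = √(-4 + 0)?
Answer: -383 + 270*I ≈ -383.0 + 270.0*I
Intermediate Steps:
w = 2*I (w = √(-4) = 2*I ≈ 2.0*I)
c(S) = S*(-3 + 2*I)
-1*(-22) - 45*c(-3) = -1*(-22) - (-135)*(-3 + 2*I) = 22 - 45*(9 - 6*I) = 22 + (-405 + 270*I) = -383 + 270*I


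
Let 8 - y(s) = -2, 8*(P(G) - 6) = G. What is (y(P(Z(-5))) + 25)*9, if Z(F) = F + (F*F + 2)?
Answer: 315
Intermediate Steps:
Z(F) = 2 + F + F**2 (Z(F) = F + (F**2 + 2) = F + (2 + F**2) = 2 + F + F**2)
P(G) = 6 + G/8
y(s) = 10 (y(s) = 8 - 1*(-2) = 8 + 2 = 10)
(y(P(Z(-5))) + 25)*9 = (10 + 25)*9 = 35*9 = 315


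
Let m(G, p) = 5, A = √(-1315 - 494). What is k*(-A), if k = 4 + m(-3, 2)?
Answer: -27*I*√201 ≈ -382.79*I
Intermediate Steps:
A = 3*I*√201 (A = √(-1809) = 3*I*√201 ≈ 42.532*I)
k = 9 (k = 4 + 5 = 9)
k*(-A) = 9*(-3*I*√201) = -27*I*√201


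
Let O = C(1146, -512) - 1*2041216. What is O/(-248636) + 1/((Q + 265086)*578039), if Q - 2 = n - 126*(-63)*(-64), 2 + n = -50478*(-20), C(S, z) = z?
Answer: 226189156237778831/27544691090253414 ≈ 8.2117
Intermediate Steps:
n = 1009558 (n = -2 - 50478*(-20) = -2 + 1009560 = 1009558)
O = -2041728 (O = -512 - 1*2041216 = -512 - 2041216 = -2041728)
Q = 501528 (Q = 2 + (1009558 - 126*(-63)*(-64)) = 2 + (1009558 - (-7938)*(-64)) = 2 + (1009558 - 1*508032) = 2 + (1009558 - 508032) = 2 + 501526 = 501528)
O/(-248636) + 1/((Q + 265086)*578039) = -2041728/(-248636) + 1/((501528 + 265086)*578039) = -2041728*(-1/248636) + (1/578039)/766614 = 510432/62159 + (1/766614)*(1/578039) = 510432/62159 + 1/443132789946 = 226189156237778831/27544691090253414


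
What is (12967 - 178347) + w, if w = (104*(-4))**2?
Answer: 7676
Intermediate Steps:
w = 173056 (w = (-416)**2 = 173056)
(12967 - 178347) + w = (12967 - 178347) + 173056 = -165380 + 173056 = 7676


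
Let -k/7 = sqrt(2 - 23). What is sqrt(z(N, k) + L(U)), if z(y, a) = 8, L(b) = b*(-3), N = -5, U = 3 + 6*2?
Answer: I*sqrt(37) ≈ 6.0828*I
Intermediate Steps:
U = 15 (U = 3 + 12 = 15)
k = -7*I*sqrt(21) (k = -7*sqrt(2 - 23) = -7*I*sqrt(21) ≈ -32.078*I)
L(b) = -3*b
sqrt(z(N, k) + L(U)) = sqrt(8 - 3*15) = sqrt(8 - 45) = sqrt(-37) = I*sqrt(37)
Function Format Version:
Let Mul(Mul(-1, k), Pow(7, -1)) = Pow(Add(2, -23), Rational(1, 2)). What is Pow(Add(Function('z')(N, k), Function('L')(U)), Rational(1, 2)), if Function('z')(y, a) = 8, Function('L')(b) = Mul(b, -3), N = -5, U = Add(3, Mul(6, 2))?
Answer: Mul(I, Pow(37, Rational(1, 2))) ≈ Mul(6.0828, I)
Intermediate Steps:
U = 15 (U = Add(3, 12) = 15)
k = Mul(-7, I, Pow(21, Rational(1, 2))) (k = Mul(-7, Pow(Add(2, -23), Rational(1, 2))) = Mul(-7, Pow(-21, Rational(1, 2))) = Mul(-7, Mul(I, Pow(21, Rational(1, 2)))) = Mul(-7, I, Pow(21, Rational(1, 2))) ≈ Mul(-32.078, I))
Function('L')(b) = Mul(-3, b)
Pow(Add(Function('z')(N, k), Function('L')(U)), Rational(1, 2)) = Pow(Add(8, Mul(-3, 15)), Rational(1, 2)) = Pow(Add(8, -45), Rational(1, 2)) = Pow(-37, Rational(1, 2)) = Mul(I, Pow(37, Rational(1, 2)))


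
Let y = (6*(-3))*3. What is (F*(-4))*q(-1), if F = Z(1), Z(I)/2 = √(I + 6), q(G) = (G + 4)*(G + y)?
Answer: 1320*√7 ≈ 3492.4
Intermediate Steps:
y = -54 (y = -18*3 = -54)
q(G) = (-54 + G)*(4 + G) (q(G) = (G + 4)*(G - 54) = (4 + G)*(-54 + G) = (-54 + G)*(4 + G))
Z(I) = 2*√(6 + I) (Z(I) = 2*√(I + 6) = 2*√(6 + I))
F = 2*√7 (F = 2*√(6 + 1) = 2*√7 ≈ 5.2915)
(F*(-4))*q(-1) = ((2*√7)*(-4))*(-216 + (-1)² - 50*(-1)) = (-8*√7)*(-216 + 1 + 50) = -8*√7*(-165) = 1320*√7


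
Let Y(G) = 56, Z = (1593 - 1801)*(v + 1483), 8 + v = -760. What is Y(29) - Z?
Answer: 148776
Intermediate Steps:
v = -768 (v = -8 - 760 = -768)
Z = -148720 (Z = (1593 - 1801)*(-768 + 1483) = -208*715 = -148720)
Y(29) - Z = 56 - 1*(-148720) = 56 + 148720 = 148776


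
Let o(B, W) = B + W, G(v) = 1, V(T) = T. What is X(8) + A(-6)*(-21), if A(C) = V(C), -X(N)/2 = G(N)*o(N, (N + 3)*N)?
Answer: -66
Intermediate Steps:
X(N) = -2*N - 2*N*(3 + N) (X(N) = -2*(N + (N + 3)*N) = -2*(N + (3 + N)*N) = -2*(N + N*(3 + N)) = -2*N - 2*N*(3 + N))
A(C) = C
X(8) + A(-6)*(-21) = 2*8*(-4 - 1*8) - 6*(-21) = 2*8*(-4 - 8) + 126 = 2*8*(-12) + 126 = -192 + 126 = -66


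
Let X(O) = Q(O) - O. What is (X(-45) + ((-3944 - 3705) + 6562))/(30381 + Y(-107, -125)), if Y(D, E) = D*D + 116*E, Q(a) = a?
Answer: -1087/27330 ≈ -0.039773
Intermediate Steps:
Y(D, E) = D² + 116*E
X(O) = 0 (X(O) = O - O = 0)
(X(-45) + ((-3944 - 3705) + 6562))/(30381 + Y(-107, -125)) = (0 + ((-3944 - 3705) + 6562))/(30381 + ((-107)² + 116*(-125))) = (0 + (-7649 + 6562))/(30381 + (11449 - 14500)) = (0 - 1087)/(30381 - 3051) = -1087/27330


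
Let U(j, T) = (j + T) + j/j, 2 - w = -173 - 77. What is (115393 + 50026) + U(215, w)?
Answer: 165887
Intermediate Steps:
w = 252 (w = 2 - (-173 - 77) = 2 - 1*(-250) = 2 + 250 = 252)
U(j, T) = 1 + T + j (U(j, T) = (T + j) + 1 = 1 + T + j)
(115393 + 50026) + U(215, w) = (115393 + 50026) + (1 + 252 + 215) = 165419 + 468 = 165887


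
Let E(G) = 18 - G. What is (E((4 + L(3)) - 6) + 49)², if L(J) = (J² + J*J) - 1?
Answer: 2704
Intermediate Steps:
L(J) = -1 + 2*J² (L(J) = (J² + J²) - 1 = 2*J² - 1 = -1 + 2*J²)
(E((4 + L(3)) - 6) + 49)² = ((18 - ((4 + (-1 + 2*3²)) - 6)) + 49)² = ((18 - ((4 + (-1 + 2*9)) - 6)) + 49)² = ((18 - ((4 + (-1 + 18)) - 6)) + 49)² = ((18 - ((4 + 17) - 6)) + 49)² = ((18 - (21 - 6)) + 49)² = ((18 - 1*15) + 49)² = ((18 - 15) + 49)² = (3 + 49)² = 52² = 2704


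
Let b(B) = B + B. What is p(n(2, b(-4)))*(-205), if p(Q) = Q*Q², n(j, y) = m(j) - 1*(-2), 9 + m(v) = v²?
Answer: 5535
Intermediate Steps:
m(v) = -9 + v²
b(B) = 2*B
n(j, y) = -7 + j² (n(j, y) = (-9 + j²) - 1*(-2) = (-9 + j²) + 2 = -7 + j²)
p(Q) = Q³
p(n(2, b(-4)))*(-205) = (-7 + 2²)³*(-205) = (-7 + 4)³*(-205) = (-3)³*(-205) = -27*(-205) = 5535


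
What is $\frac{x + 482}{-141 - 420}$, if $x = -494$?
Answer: $\frac{4}{187} \approx 0.02139$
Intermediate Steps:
$\frac{x + 482}{-141 - 420} = \frac{-494 + 482}{-141 - 420} = - \frac{12}{-561} = \left(-12\right) \left(- \frac{1}{561}\right) = \frac{4}{187}$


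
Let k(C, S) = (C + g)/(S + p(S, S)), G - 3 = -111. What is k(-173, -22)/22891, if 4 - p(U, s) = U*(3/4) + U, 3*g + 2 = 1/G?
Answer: -56269/152042022 ≈ -0.00037009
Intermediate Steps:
G = -108 (G = 3 - 111 = -108)
g = -217/324 (g = -⅔ + (⅓)/(-108) = -⅔ + (⅓)*(-1/108) = -⅔ - 1/324 = -217/324 ≈ -0.66975)
p(U, s) = 4 - 7*U/4 (p(U, s) = 4 - (U*(3/4) + U) = 4 - (U*(3*(¼)) + U) = 4 - (U*(¾) + U) = 4 - (3*U/4 + U) = 4 - 7*U/4)
k(C, S) = (-217/324 + C)/(4 - 3*S/4) (k(C, S) = (C - 217/324)/(S + (4 - 7*S/4)) = (-217/324 + C)/(4 - 3*S/4))
k(-173, -22)/22891 = ((-217 + 324*(-173))/(81*(16 - 3*(-22))))/22891 = ((-217 - 56052)/(81*(16 + 66)))*(1/22891) = ((1/81)*(-56269)/82)*(1/22891) = ((1/81)*(1/82)*(-56269))*(1/22891) = -56269/6642*1/22891 = -56269/152042022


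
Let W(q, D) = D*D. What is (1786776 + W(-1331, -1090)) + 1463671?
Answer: 4438547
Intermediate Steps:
W(q, D) = D²
(1786776 + W(-1331, -1090)) + 1463671 = (1786776 + (-1090)²) + 1463671 = (1786776 + 1188100) + 1463671 = 2974876 + 1463671 = 4438547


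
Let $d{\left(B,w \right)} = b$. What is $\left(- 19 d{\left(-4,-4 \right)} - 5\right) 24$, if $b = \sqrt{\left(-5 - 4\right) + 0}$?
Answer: $-120 - 1368 i \approx -120.0 - 1368.0 i$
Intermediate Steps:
$b = 3 i$ ($b = \sqrt{\left(-5 - 4\right) + 0} = \sqrt{-9 + 0} = \sqrt{-9} = 3 i \approx 3.0 i$)
$d{\left(B,w \right)} = 3 i$
$\left(- 19 d{\left(-4,-4 \right)} - 5\right) 24 = \left(- 19 \cdot 3 i - 5\right) 24 = \left(- 57 i - 5\right) 24 = \left(-5 - 57 i\right) 24 = -120 - 1368 i$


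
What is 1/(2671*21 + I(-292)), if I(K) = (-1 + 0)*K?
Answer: 1/56383 ≈ 1.7736e-5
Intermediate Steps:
I(K) = -K
1/(2671*21 + I(-292)) = 1/(2671*21 - 1*(-292)) = 1/(56091 + 292) = 1/56383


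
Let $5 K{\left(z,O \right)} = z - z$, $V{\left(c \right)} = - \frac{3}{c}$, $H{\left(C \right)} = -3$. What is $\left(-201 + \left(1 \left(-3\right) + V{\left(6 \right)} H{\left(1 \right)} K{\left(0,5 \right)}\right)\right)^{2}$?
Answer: $41616$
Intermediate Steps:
$K{\left(z,O \right)} = 0$ ($K{\left(z,O \right)} = \frac{z - z}{5} = \frac{1}{5} \cdot 0 = 0$)
$\left(-201 + \left(1 \left(-3\right) + V{\left(6 \right)} H{\left(1 \right)} K{\left(0,5 \right)}\right)\right)^{2} = \left(-201 + \left(1 \left(-3\right) + - \frac{3}{6} \left(-3\right) 0\right)\right)^{2} = \left(-201 - \left(3 - \left(-3\right) \frac{1}{6} \left(-3\right) 0\right)\right)^{2} = \left(-201 - \left(3 - \left(- \frac{1}{2}\right) \left(-3\right) 0\right)\right)^{2} = \left(-201 + \left(-3 + \frac{3}{2} \cdot 0\right)\right)^{2} = \left(-201 + \left(-3 + 0\right)\right)^{2} = \left(-201 - 3\right)^{2} = \left(-204\right)^{2} = 41616$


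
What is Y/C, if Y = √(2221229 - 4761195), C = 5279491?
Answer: I*√2539966/5279491 ≈ 0.00030187*I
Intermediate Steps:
Y = I*√2539966 (Y = √(-2539966) = I*√2539966 ≈ 1593.7*I)
Y/C = (I*√2539966)/5279491 = (I*√2539966)*(1/5279491) = I*√2539966/5279491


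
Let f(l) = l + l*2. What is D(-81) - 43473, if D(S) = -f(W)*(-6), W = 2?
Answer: -43437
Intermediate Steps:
f(l) = 3*l (f(l) = l + 2*l = 3*l)
D(S) = 36 (D(S) = -3*2*(-6) = -1*6*(-6) = -6*(-6) = 36)
D(-81) - 43473 = 36 - 43473 = -43437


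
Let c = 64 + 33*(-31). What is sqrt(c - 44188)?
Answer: I*sqrt(45147) ≈ 212.48*I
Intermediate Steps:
c = -959 (c = 64 - 1023 = -959)
sqrt(c - 44188) = sqrt(-959 - 44188) = sqrt(-45147) = I*sqrt(45147)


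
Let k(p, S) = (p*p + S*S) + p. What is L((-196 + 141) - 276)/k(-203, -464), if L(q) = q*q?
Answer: 109561/256302 ≈ 0.42747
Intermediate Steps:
L(q) = q**2
k(p, S) = p + S**2 + p**2 (k(p, S) = (p**2 + S**2) + p = (S**2 + p**2) + p = p + S**2 + p**2)
L((-196 + 141) - 276)/k(-203, -464) = ((-196 + 141) - 276)**2/(-203 + (-464)**2 + (-203)**2) = (-55 - 276)**2/(-203 + 215296 + 41209) = (-331)**2/256302 = 109561*(1/256302) = 109561/256302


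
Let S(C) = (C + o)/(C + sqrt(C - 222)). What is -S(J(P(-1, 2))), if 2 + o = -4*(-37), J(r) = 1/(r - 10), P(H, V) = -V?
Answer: 1751/31981 + 3502*I*sqrt(7995)/31981 ≈ 0.054751 + 9.7911*I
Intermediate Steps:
J(r) = 1/(-10 + r)
o = 146 (o = -2 - 4*(-37) = -2 + 148 = 146)
S(C) = (146 + C)/(C + sqrt(-222 + C)) (S(C) = (C + 146)/(C + sqrt(C - 222)) = (146 + C)/(C + sqrt(-222 + C)))
-S(J(P(-1, 2))) = -(146 + 1/(-10 - 1*2))/(1/(-10 - 1*2) + sqrt(-222 + 1/(-10 - 1*2))) = -(146 + 1/(-10 - 2))/(1/(-10 - 2) + sqrt(-222 + 1/(-10 - 2))) = -(146 + 1/(-12))/(1/(-12) + sqrt(-222 + 1/(-12))) = -(146 - 1/12)/(-1/12 + sqrt(-222 - 1/12)) = -1751/((-1/12 + sqrt(-2665/12))*12) = -1751/((-1/12 + I*sqrt(7995)/6)*12) = -1751/(12*(-1/12 + I*sqrt(7995)/6))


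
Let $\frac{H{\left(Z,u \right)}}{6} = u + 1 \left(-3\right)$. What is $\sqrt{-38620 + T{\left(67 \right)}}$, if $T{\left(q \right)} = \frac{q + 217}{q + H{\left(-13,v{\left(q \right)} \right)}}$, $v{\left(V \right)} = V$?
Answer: $\frac{2 i \sqrt{1963804634}}{451} \approx 196.52 i$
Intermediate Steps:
$H{\left(Z,u \right)} = -18 + 6 u$ ($H{\left(Z,u \right)} = 6 \left(u + 1 \left(-3\right)\right) = 6 \left(u - 3\right) = 6 \left(-3 + u\right) = -18 + 6 u$)
$T{\left(q \right)} = \frac{217 + q}{-18 + 7 q}$ ($T{\left(q \right)} = \frac{q + 217}{q + \left(-18 + 6 q\right)} = \frac{217 + q}{-18 + 7 q}$)
$\sqrt{-38620 + T{\left(67 \right)}} = \sqrt{-38620 + \frac{217 + 67}{-18 + 7 \cdot 67}} = \sqrt{-38620 + \frac{1}{-18 + 469} \cdot 284} = \sqrt{-38620 + \frac{1}{451} \cdot 284} = \sqrt{-38620 + \frac{284}{451}} = \sqrt{- \frac{17417336}{451}} = \frac{2 i \sqrt{1963804634}}{451}$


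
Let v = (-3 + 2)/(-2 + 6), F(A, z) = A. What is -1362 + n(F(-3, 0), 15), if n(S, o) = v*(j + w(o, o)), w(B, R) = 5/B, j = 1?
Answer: -4087/3 ≈ -1362.3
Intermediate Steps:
v = -¼ (v = -1/4 = -1*¼ = -¼ ≈ -0.25000)
n(S, o) = -¼ - 5/(4*o) (n(S, o) = -(1 + 5/o)/4 = -¼ - 5/(4*o))
-1362 + n(F(-3, 0), 15) = -1362 + (¼)*(-5 - 1*15)/15 = -1362 + (¼)*(1/15)*(-5 - 15) = -1362 + (¼)*(1/15)*(-20) = -1362 - ⅓ = -4087/3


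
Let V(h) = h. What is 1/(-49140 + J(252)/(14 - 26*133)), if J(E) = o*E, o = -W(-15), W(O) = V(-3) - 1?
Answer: -41/2014752 ≈ -2.0350e-5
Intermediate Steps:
W(O) = -4 (W(O) = -3 - 1 = -4)
o = 4 (o = -1*(-4) = 4)
J(E) = 4*E
1/(-49140 + J(252)/(14 - 26*133)) = 1/(-49140 + (4*252)/(14 - 26*133)) = 1/(-49140 + 1008/(14 - 3458)) = 1/(-49140 + 1008/(-3444)) = 1/(-49140 + 1008*(-1/3444)) = 1/(-49140 - 12/41) = 1/(-2014752/41) = -41/2014752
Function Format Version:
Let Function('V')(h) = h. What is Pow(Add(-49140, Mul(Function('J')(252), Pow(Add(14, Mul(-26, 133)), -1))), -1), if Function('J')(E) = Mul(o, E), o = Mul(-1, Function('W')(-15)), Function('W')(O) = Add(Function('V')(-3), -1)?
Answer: Rational(-41, 2014752) ≈ -2.0350e-5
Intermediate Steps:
Function('W')(O) = -4 (Function('W')(O) = Add(-3, -1) = -4)
o = 4 (o = Mul(-1, -4) = 4)
Function('J')(E) = Mul(4, E)
Pow(Add(-49140, Mul(Function('J')(252), Pow(Add(14, Mul(-26, 133)), -1))), -1) = Pow(Add(-49140, Mul(Mul(4, 252), Pow(Add(14, Mul(-26, 133)), -1))), -1) = Pow(Add(-49140, Mul(1008, Pow(Add(14, -3458), -1))), -1) = Pow(Add(-49140, Mul(1008, Pow(-3444, -1))), -1) = Pow(Add(-49140, Mul(1008, Rational(-1, 3444))), -1) = Pow(Add(-49140, Rational(-12, 41)), -1) = Pow(Rational(-2014752, 41), -1) = Rational(-41, 2014752)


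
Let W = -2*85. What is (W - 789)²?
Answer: 919681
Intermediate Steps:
W = -170
(W - 789)² = (-170 - 789)² = (-959)² = 919681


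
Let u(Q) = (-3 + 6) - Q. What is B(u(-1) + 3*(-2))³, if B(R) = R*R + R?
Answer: 8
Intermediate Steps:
u(Q) = 3 - Q
B(R) = R + R² (B(R) = R² + R = R + R²)
B(u(-1) + 3*(-2))³ = (((3 - 1*(-1)) + 3*(-2))*(1 + ((3 - 1*(-1)) + 3*(-2))))³ = (((3 + 1) - 6)*(1 + ((3 + 1) - 6)))³ = ((4 - 6)*(1 + (4 - 6)))³ = (-2*(1 - 2))³ = (-2*(-1))³ = 2³ = 8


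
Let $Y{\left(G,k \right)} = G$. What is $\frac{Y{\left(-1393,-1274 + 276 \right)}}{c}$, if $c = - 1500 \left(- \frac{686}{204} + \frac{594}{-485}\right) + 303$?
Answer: $- \frac{2297057}{11846797} \approx -0.1939$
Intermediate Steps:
$c = \frac{11846797}{1649}$ ($c = - 1500 \left(\left(-686\right) \frac{1}{204} + 594 \left(- \frac{1}{485}\right)\right) + 303 = - 1500 \left(- \frac{343}{102} - \frac{594}{485}\right) + 303 = \left(-1500\right) \left(- \frac{226943}{49470}\right) + 303 = \frac{11347150}{1649} + 303 = \frac{11846797}{1649} \approx 7184.2$)
$\frac{Y{\left(-1393,-1274 + 276 \right)}}{c} = - \frac{1393}{\frac{11846797}{1649}} = \left(-1393\right) \frac{1649}{11846797} = - \frac{2297057}{11846797}$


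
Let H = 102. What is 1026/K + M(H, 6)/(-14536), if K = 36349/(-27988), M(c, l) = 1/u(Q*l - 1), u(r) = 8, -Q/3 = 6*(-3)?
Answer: -3339289962493/4226952512 ≈ -790.00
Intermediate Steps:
Q = 54 (Q = -18*(-3) = -3*(-18) = 54)
M(c, l) = ⅛ (M(c, l) = 1/8 = ⅛)
K = -36349/27988 (K = 36349*(-1/27988) = -36349/27988 ≈ -1.2987)
1026/K + M(H, 6)/(-14536) = 1026/(-36349/27988) + (⅛)/(-14536) = 1026*(-27988/36349) + (⅛)*(-1/14536) = -28715688/36349 - 1/116288 = -3339289962493/4226952512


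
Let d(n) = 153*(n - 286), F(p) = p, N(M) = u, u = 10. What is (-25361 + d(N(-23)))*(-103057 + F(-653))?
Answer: 7009655190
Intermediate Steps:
N(M) = 10
d(n) = -43758 + 153*n (d(n) = 153*(-286 + n) = -43758 + 153*n)
(-25361 + d(N(-23)))*(-103057 + F(-653)) = (-25361 + (-43758 + 153*10))*(-103057 - 653) = (-25361 + (-43758 + 1530))*(-103710) = (-25361 - 42228)*(-103710) = -67589*(-103710) = 7009655190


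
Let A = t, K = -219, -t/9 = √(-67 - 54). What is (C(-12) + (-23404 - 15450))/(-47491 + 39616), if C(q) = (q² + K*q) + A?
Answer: 36082/7875 + 11*I/875 ≈ 4.5818 + 0.012571*I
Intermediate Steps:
t = -99*I (t = -9*√(-67 - 54) = -99*I ≈ -99.0*I)
A = -99*I ≈ -99.0*I
C(q) = q² - 219*q - 99*I (C(q) = (q² - 219*q) - 99*I = q² - 219*q - 99*I)
(C(-12) + (-23404 - 15450))/(-47491 + 39616) = (((-12)² - 219*(-12) - 99*I) + (-23404 - 15450))/(-47491 + 39616) = ((144 + 2628 - 99*I) - 38854)/(-7875) = ((2772 - 99*I) - 38854)*(-1/7875) = (-36082 - 99*I)*(-1/7875) = 36082/7875 + 11*I/875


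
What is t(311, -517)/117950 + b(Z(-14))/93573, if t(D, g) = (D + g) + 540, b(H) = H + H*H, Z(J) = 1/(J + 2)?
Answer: 2249594779/794659345200 ≈ 0.0028309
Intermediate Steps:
Z(J) = 1/(2 + J)
b(H) = H + H²
t(D, g) = 540 + D + g
t(311, -517)/117950 + b(Z(-14))/93573 = (540 + 311 - 517)/117950 + ((1 + 1/(2 - 14))/(2 - 14))/93573 = 334*(1/117950) + ((1 + 1/(-12))/(-12))*(1/93573) = 167/58975 - (1 - 1/12)/12*(1/93573) = 167/58975 - 1/12*11/12*(1/93573) = 167/58975 - 11/144*1/93573 = 167/58975 - 11/13474512 = 2249594779/794659345200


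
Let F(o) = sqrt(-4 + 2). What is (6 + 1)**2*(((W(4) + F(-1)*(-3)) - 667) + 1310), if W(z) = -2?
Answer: 31409 - 147*I*sqrt(2) ≈ 31409.0 - 207.89*I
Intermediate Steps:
F(o) = I*sqrt(2) (F(o) = sqrt(-2) = I*sqrt(2))
(6 + 1)**2*(((W(4) + F(-1)*(-3)) - 667) + 1310) = (6 + 1)**2*(((-2 + (I*sqrt(2))*(-3)) - 667) + 1310) = 7**2*(((-2 - 3*I*sqrt(2)) - 667) + 1310) = 49*((-669 - 3*I*sqrt(2)) + 1310) = 49*(641 - 3*I*sqrt(2)) = 31409 - 147*I*sqrt(2)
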